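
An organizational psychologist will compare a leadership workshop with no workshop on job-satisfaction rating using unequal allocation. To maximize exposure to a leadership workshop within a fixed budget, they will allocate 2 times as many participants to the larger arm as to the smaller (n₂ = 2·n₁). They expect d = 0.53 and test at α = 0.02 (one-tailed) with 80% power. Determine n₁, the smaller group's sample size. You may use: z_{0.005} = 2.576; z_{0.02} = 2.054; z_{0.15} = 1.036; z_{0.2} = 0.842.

n₁ = 45

With allocation ratio k = n₂/n₁ = 2, Var(x̄₁−x̄₂) = σ²(1/n₁ + 1/(k·n₁)) = σ²·(k+1)/(k·n₁).
So n₁ = (1 + 1/k)·((z_{α} + z_β)/d)² = 1.500 × (2.896/0.53)².
n₁ = 1.500 × 29.86 = 44.8.
Round up: n₁ = 45, giving n₂ = 2 × 45 = 90.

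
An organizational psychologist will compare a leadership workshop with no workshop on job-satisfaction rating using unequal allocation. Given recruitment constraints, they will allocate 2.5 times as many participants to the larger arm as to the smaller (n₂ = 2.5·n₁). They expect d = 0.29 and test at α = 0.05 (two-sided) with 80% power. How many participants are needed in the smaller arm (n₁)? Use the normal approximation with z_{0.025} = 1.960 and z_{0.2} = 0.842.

n₁ = 131

With allocation ratio k = n₂/n₁ = 2.5, Var(x̄₁−x̄₂) = σ²(1/n₁ + 1/(k·n₁)) = σ²·(k+1)/(k·n₁).
So n₁ = (1 + 1/k)·((z_{α/2} + z_β)/d)² = 1.400 × (2.802/0.29)².
n₁ = 1.400 × 93.36 = 130.7.
Round up: n₁ = 131, giving n₂ = ⌈2.5 × 131⌉ = ⌈327.5⌉ = 328.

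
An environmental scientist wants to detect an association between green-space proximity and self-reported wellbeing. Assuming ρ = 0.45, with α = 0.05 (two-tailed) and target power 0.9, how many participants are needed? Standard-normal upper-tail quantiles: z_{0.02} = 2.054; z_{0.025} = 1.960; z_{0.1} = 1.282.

Fisher's z: C = ½·ln((1+r)/(1−r)) = ½·ln(2.6364) = 0.4847.
n = ((z_{α/2} + z_β)/C)² + 3.
(1.960 + 1.282) / 0.4847 = 3.242 / 0.4847 = 6.689.
n = 6.689² + 3 = 44.74 + 3 = 47.7.
Round up.

n = 48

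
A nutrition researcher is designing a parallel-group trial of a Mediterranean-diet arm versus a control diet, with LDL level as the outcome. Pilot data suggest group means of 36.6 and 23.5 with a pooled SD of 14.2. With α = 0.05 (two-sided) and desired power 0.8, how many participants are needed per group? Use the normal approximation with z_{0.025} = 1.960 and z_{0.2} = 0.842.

Cohen's d = |M₁ − M₂| / SD_pooled = |36.6 − 23.5| / 14.2 = 13.1 / 14.2 = 0.923.
For two independent groups with equal n: n = 2·((z_{α/2} + z_β) / d)².
z_{α/2} + z_β = 1.960 + 0.842 = 2.802.
n = 2 × (2.802 / 0.923)² = 2 × 3.036² = 2 × 9.22 = 18.4.
Round up to the next whole participant.

n = 19 per group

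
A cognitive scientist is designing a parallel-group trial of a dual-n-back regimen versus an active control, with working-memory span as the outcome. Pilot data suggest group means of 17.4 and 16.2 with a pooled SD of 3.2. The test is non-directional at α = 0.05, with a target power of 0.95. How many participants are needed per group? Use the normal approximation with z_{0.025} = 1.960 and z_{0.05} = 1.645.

Cohen's d = |M₁ − M₂| / SD_pooled = |17.4 − 16.2| / 3.2 = 1.2 / 3.2 = 0.375.
For two independent groups with equal n: n = 2·((z_{α/2} + z_β) / d)².
z_{α/2} + z_β = 1.960 + 1.645 = 3.605.
n = 2 × (3.605 / 0.375)² = 2 × 9.613² = 2 × 92.42 = 184.8.
Round up to the next whole participant.

n = 185 per group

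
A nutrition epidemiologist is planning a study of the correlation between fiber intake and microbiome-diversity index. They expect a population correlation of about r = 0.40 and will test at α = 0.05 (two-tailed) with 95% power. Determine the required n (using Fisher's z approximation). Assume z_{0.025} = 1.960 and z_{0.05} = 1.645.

Fisher's z: C = ½·ln((1+r)/(1−r)) = ½·ln(2.3333) = 0.4236.
n = ((z_{α/2} + z_β)/C)² + 3.
(1.960 + 1.645) / 0.4236 = 3.605 / 0.4236 = 8.510.
n = 8.510² + 3 = 72.43 + 3 = 75.4.
Round up.

n = 76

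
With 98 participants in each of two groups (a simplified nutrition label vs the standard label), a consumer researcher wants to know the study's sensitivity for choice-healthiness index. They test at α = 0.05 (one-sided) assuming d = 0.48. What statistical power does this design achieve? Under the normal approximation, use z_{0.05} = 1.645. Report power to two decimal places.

For two equal groups, power = Φ(d·√(n/2) − z_{α}).
d·√(n/2) = 0.48 × √(98/2) = 0.48 × 7.000 = 3.360.
z_β = 3.360 − 1.645 = 1.715.
Power = Φ(1.715) = 0.957.

power ≈ 0.96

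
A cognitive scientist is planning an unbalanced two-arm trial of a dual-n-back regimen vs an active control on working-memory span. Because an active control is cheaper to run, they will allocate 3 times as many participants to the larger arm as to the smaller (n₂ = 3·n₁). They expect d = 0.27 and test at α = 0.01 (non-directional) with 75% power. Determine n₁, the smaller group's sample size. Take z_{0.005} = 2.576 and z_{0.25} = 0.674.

n₁ = 194

With allocation ratio k = n₂/n₁ = 3, Var(x̄₁−x̄₂) = σ²(1/n₁ + 1/(k·n₁)) = σ²·(k+1)/(k·n₁).
So n₁ = (1 + 1/k)·((z_{α/2} + z_β)/d)² = 1.333 × (3.250/0.27)².
n₁ = 1.333 × 144.89 = 193.2.
Round up: n₁ = 194, giving n₂ = 3 × 194 = 582.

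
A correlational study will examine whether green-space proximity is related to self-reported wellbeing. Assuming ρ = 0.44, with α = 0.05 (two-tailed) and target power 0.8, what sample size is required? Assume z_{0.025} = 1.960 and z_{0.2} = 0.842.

Fisher's z: C = ½·ln((1+r)/(1−r)) = ½·ln(2.5714) = 0.4722.
n = ((z_{α/2} + z_β)/C)² + 3.
(1.960 + 0.842) / 0.4722 = 2.802 / 0.4722 = 5.934.
n = 5.934² + 3 = 35.21 + 3 = 38.2.
Round up.

n = 39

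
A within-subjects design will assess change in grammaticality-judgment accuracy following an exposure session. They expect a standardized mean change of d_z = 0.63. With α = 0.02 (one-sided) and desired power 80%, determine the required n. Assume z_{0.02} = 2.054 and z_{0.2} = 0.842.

For a paired (one-sample on differences) test: n = ((z_{α} + z_β) / d)².
z_{α} + z_β = 2.054 + 0.842 = 2.896.
n = (2.896 / 0.63)² = 4.597² = 21.13.
Round up.

n = 22 pairs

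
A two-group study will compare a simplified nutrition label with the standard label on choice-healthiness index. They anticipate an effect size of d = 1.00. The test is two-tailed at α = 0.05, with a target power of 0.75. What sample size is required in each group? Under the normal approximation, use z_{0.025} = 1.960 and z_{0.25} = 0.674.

n = 14 per group

For two independent groups with equal n: n = 2·((z_{α/2} + z_β) / d)².
z_{α/2} + z_β = 1.960 + 0.674 = 2.634.
n = 2 × (2.634 / 1.00)² = 2 × 2.634² = 2 × 6.94 = 13.9.
Round up to the next whole participant.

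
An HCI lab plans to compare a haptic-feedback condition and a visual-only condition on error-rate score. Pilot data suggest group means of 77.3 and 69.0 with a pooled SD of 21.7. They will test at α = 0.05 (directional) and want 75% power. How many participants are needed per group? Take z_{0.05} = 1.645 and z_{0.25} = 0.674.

Cohen's d = |M₁ − M₂| / SD_pooled = |77.3 − 69.0| / 21.7 = 8.3 / 21.7 = 0.382.
For two independent groups with equal n: n = 2·((z_{α} + z_β) / d)².
z_{α} + z_β = 1.645 + 0.674 = 2.319.
n = 2 × (2.319 / 0.382)² = 2 × 6.071² = 2 × 36.85 = 73.7.
Round up to the next whole participant.

n = 74 per group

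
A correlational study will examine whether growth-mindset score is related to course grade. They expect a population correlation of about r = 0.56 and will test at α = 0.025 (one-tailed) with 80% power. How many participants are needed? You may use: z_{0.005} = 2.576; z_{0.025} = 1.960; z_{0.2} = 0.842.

n = 23

Fisher's z: C = ½·ln((1+r)/(1−r)) = ½·ln(3.5455) = 0.6328.
n = ((z_{α} + z_β)/C)² + 3.
(1.960 + 0.842) / 0.6328 = 2.802 / 0.6328 = 4.428.
n = 4.428² + 3 = 19.61 + 3 = 22.6.
Round up.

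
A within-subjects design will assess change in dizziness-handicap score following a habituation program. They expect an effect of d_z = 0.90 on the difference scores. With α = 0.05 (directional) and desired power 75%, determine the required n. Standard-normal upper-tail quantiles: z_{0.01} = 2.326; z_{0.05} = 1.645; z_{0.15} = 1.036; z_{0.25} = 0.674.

n = 7 pairs

For a paired (one-sample on differences) test: n = ((z_{α} + z_β) / d)².
z_{α} + z_β = 1.645 + 0.674 = 2.319.
n = (2.319 / 0.90)² = 2.577² = 6.64.
Round up.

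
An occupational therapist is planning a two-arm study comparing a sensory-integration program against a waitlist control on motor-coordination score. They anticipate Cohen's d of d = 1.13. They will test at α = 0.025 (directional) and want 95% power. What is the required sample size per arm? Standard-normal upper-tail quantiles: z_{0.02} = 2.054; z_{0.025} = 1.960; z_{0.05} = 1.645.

For two independent groups with equal n: n = 2·((z_{α} + z_β) / d)².
z_{α} + z_β = 1.960 + 1.645 = 3.605.
n = 2 × (3.605 / 1.13)² = 2 × 3.190² = 2 × 10.18 = 20.4.
Round up to the next whole participant.

n = 21 per group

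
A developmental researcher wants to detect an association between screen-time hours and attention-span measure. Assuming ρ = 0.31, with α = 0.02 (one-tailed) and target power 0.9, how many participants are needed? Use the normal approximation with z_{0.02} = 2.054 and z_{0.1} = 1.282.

n = 112

Fisher's z: C = ½·ln((1+r)/(1−r)) = ½·ln(1.8986) = 0.3205.
n = ((z_{α} + z_β)/C)² + 3.
(2.054 + 1.282) / 0.3205 = 3.336 / 0.3205 = 10.409.
n = 10.409² + 3 = 108.34 + 3 = 111.3.
Round up.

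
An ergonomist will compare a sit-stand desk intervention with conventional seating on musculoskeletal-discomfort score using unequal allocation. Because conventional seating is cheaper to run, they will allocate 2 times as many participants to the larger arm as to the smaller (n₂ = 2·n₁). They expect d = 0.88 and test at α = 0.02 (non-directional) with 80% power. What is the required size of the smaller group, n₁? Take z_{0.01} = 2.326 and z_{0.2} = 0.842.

n₁ = 20

With allocation ratio k = n₂/n₁ = 2, Var(x̄₁−x̄₂) = σ²(1/n₁ + 1/(k·n₁)) = σ²·(k+1)/(k·n₁).
So n₁ = (1 + 1/k)·((z_{α/2} + z_β)/d)² = 1.500 × (3.168/0.88)².
n₁ = 1.500 × 12.96 = 19.4.
Round up: n₁ = 20, giving n₂ = 2 × 20 = 40.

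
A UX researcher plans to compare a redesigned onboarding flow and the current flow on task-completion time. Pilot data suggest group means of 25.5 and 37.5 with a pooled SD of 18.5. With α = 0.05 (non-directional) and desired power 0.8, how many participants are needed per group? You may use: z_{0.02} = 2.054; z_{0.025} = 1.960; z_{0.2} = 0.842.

Cohen's d = |M₁ − M₂| / SD_pooled = |25.5 − 37.5| / 18.5 = 12.0 / 18.5 = 0.649.
For two independent groups with equal n: n = 2·((z_{α/2} + z_β) / d)².
z_{α/2} + z_β = 1.960 + 0.842 = 2.802.
n = 2 × (2.802 / 0.649)² = 2 × 4.317² = 2 × 18.64 = 37.3.
Round up to the next whole participant.

n = 38 per group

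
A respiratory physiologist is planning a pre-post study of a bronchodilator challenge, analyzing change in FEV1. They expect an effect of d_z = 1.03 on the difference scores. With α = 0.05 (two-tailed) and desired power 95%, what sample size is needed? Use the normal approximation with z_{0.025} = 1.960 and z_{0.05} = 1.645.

For a paired (one-sample on differences) test: n = ((z_{α/2} + z_β) / d)².
z_{α/2} + z_β = 1.960 + 1.645 = 3.605.
n = (3.605 / 1.03)² = 3.500² = 12.25.
Round up.

n = 13 pairs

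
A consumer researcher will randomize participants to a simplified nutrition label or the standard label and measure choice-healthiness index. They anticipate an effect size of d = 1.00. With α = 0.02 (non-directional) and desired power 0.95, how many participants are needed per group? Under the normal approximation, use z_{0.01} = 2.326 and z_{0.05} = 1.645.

n = 32 per group

For two independent groups with equal n: n = 2·((z_{α/2} + z_β) / d)².
z_{α/2} + z_β = 2.326 + 1.645 = 3.971.
n = 2 × (3.971 / 1.00)² = 2 × 3.971² = 2 × 15.77 = 31.5.
Round up to the next whole participant.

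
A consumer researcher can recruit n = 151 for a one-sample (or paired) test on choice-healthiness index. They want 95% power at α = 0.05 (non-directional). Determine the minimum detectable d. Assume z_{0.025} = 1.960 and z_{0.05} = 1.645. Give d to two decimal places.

d_min ≈ 0.29

For a single sample (or paired design) of n = 151: d_min = (z_{α/2} + z_β)/√n.
z-sum = 1.960 + 1.645 = 3.605.
d_min = 3.605 / √151 = 3.605 / 12.288 = 0.293.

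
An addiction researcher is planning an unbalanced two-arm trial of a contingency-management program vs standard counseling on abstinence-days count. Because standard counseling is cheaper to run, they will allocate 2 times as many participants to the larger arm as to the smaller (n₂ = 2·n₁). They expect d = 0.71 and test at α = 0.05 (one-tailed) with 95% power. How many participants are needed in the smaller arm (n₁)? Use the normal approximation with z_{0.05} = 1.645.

n₁ = 33

With allocation ratio k = n₂/n₁ = 2, Var(x̄₁−x̄₂) = σ²(1/n₁ + 1/(k·n₁)) = σ²·(k+1)/(k·n₁).
So n₁ = (1 + 1/k)·((z_{α} + z_β)/d)² = 1.500 × (3.290/0.71)².
n₁ = 1.500 × 21.47 = 32.2.
Round up: n₁ = 33, giving n₂ = 2 × 33 = 66.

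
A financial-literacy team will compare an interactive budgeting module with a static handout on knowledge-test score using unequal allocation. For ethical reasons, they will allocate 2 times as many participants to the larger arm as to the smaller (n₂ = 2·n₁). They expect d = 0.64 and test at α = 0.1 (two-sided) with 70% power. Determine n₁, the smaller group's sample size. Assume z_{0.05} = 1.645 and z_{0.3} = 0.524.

With allocation ratio k = n₂/n₁ = 2, Var(x̄₁−x̄₂) = σ²(1/n₁ + 1/(k·n₁)) = σ²·(k+1)/(k·n₁).
So n₁ = (1 + 1/k)·((z_{α/2} + z_β)/d)² = 1.500 × (2.169/0.64)².
n₁ = 1.500 × 11.49 = 17.2.
Round up: n₁ = 18, giving n₂ = 2 × 18 = 36.

n₁ = 18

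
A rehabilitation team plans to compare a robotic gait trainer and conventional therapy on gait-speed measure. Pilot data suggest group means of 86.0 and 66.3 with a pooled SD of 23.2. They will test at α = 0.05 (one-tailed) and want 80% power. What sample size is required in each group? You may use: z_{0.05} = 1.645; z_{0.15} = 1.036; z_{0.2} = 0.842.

n = 18 per group

Cohen's d = |M₁ − M₂| / SD_pooled = |86.0 − 66.3| / 23.2 = 19.7 / 23.2 = 0.849.
For two independent groups with equal n: n = 2·((z_{α} + z_β) / d)².
z_{α} + z_β = 1.645 + 0.842 = 2.487.
n = 2 × (2.487 / 0.849)² = 2 × 2.929² = 2 × 8.58 = 17.2.
Round up to the next whole participant.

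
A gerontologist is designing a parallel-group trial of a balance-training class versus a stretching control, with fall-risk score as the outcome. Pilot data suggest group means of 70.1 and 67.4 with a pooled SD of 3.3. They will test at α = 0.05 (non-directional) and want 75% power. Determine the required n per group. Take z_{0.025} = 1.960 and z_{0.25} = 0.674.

n = 21 per group

Cohen's d = |M₁ − M₂| / SD_pooled = |70.1 − 67.4| / 3.3 = 2.7 / 3.3 = 0.818.
For two independent groups with equal n: n = 2·((z_{α/2} + z_β) / d)².
z_{α/2} + z_β = 1.960 + 0.674 = 2.634.
n = 2 × (2.634 / 0.818)² = 2 × 3.220² = 2 × 10.37 = 20.7.
Round up to the next whole participant.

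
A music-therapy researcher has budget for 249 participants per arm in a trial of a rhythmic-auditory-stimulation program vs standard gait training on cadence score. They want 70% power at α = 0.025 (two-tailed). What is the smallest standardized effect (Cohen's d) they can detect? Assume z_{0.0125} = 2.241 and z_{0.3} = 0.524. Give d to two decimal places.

d_min ≈ 0.25

For two independent groups of n = 249 each: d_min = (z_{α/2} + z_β)·√(2/n).
z-sum = 2.241 + 0.524 = 2.765.
d_min = 2.765 × √(2/249) = 2.765 × 0.0896 = 0.248.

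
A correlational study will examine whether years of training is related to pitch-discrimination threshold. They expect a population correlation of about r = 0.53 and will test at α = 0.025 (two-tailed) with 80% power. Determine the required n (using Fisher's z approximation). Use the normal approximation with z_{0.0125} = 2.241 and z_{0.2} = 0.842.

Fisher's z: C = ½·ln((1+r)/(1−r)) = ½·ln(3.2553) = 0.5901.
n = ((z_{α/2} + z_β)/C)² + 3.
(2.241 + 0.842) / 0.5901 = 3.083 / 0.5901 = 5.225.
n = 5.225² + 3 = 27.30 + 3 = 30.3.
Round up.

n = 31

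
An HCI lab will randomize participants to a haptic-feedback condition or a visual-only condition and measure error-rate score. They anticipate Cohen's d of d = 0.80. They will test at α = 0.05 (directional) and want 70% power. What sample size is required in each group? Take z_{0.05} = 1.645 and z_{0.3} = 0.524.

For two independent groups with equal n: n = 2·((z_{α} + z_β) / d)².
z_{α} + z_β = 1.645 + 0.524 = 2.169.
n = 2 × (2.169 / 0.80)² = 2 × 2.711² = 2 × 7.35 = 14.7.
Round up to the next whole participant.

n = 15 per group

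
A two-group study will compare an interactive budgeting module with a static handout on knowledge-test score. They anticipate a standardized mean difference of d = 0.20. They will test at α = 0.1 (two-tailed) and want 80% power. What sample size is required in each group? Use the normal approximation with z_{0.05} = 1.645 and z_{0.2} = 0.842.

n = 310 per group

For two independent groups with equal n: n = 2·((z_{α/2} + z_β) / d)².
z_{α/2} + z_β = 1.645 + 0.842 = 2.487.
n = 2 × (2.487 / 0.20)² = 2 × 12.435² = 2 × 154.63 = 309.3.
Round up to the next whole participant.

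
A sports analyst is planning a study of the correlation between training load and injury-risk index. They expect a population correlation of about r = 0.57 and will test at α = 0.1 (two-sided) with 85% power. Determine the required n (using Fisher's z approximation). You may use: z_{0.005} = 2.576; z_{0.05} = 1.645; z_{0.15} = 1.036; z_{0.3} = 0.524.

Fisher's z: C = ½·ln((1+r)/(1−r)) = ½·ln(3.6512) = 0.6475.
n = ((z_{α/2} + z_β)/C)² + 3.
(1.645 + 1.036) / 0.6475 = 2.681 / 0.6475 = 4.141.
n = 4.141² + 3 = 17.14 + 3 = 20.1.
Round up.

n = 21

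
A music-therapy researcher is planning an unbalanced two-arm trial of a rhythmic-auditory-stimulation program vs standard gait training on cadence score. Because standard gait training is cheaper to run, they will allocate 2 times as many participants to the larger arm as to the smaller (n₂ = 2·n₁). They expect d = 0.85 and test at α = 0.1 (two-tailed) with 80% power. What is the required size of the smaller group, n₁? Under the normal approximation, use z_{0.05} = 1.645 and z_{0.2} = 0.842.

n₁ = 13

With allocation ratio k = n₂/n₁ = 2, Var(x̄₁−x̄₂) = σ²(1/n₁ + 1/(k·n₁)) = σ²·(k+1)/(k·n₁).
So n₁ = (1 + 1/k)·((z_{α/2} + z_β)/d)² = 1.500 × (2.487/0.85)².
n₁ = 1.500 × 8.56 = 12.8.
Round up: n₁ = 13, giving n₂ = 2 × 13 = 26.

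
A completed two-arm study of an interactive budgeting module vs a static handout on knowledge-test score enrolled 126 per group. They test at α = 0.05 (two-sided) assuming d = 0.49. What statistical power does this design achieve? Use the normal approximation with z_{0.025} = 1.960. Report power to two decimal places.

For two equal groups, power = Φ(d·√(n/2) − z_{α/2}).
d·√(n/2) = 0.49 × √(126/2) = 0.49 × 7.937 = 3.889.
z_β = 3.889 − 1.960 = 1.929.
Power = Φ(1.929) = 0.973.

power ≈ 0.97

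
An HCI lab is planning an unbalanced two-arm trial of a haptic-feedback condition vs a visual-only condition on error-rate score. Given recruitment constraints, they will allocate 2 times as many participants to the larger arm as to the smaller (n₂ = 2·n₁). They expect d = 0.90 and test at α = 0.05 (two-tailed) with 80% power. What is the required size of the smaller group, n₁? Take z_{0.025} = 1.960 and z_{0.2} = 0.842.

With allocation ratio k = n₂/n₁ = 2, Var(x̄₁−x̄₂) = σ²(1/n₁ + 1/(k·n₁)) = σ²·(k+1)/(k·n₁).
So n₁ = (1 + 1/k)·((z_{α/2} + z_β)/d)² = 1.500 × (2.802/0.90)².
n₁ = 1.500 × 9.69 = 14.5.
Round up: n₁ = 15, giving n₂ = 2 × 15 = 30.

n₁ = 15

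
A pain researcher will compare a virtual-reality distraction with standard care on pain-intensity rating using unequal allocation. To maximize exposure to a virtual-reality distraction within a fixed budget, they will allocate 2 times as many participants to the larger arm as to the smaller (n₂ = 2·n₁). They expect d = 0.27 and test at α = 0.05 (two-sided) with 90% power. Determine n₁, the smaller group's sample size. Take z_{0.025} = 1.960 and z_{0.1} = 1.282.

With allocation ratio k = n₂/n₁ = 2, Var(x̄₁−x̄₂) = σ²(1/n₁ + 1/(k·n₁)) = σ²·(k+1)/(k·n₁).
So n₁ = (1 + 1/k)·((z_{α/2} + z_β)/d)² = 1.500 × (3.242/0.27)².
n₁ = 1.500 × 144.18 = 216.3.
Round up: n₁ = 217, giving n₂ = 2 × 217 = 434.

n₁ = 217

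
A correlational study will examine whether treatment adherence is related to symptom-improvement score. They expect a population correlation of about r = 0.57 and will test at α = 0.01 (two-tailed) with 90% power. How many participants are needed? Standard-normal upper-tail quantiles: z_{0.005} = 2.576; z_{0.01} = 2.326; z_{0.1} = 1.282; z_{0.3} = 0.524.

n = 39

Fisher's z: C = ½·ln((1+r)/(1−r)) = ½·ln(3.6512) = 0.6475.
n = ((z_{α/2} + z_β)/C)² + 3.
(2.576 + 1.282) / 0.6475 = 3.858 / 0.6475 = 5.958.
n = 5.958² + 3 = 35.50 + 3 = 38.5.
Round up.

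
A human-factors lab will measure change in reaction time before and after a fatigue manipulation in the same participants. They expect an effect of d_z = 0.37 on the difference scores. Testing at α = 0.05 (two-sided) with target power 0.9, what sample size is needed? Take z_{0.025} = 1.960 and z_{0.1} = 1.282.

For a paired (one-sample on differences) test: n = ((z_{α/2} + z_β) / d)².
z_{α/2} + z_β = 1.960 + 1.282 = 3.242.
n = (3.242 / 0.37)² = 8.762² = 76.78.
Round up.

n = 77 pairs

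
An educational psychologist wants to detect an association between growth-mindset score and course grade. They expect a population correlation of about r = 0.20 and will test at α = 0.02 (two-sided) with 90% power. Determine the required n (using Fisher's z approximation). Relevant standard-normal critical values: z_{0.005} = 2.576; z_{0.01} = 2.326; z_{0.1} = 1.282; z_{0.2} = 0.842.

n = 320

Fisher's z: C = ½·ln((1+r)/(1−r)) = ½·ln(1.5000) = 0.2027.
n = ((z_{α/2} + z_β)/C)² + 3.
(2.326 + 1.282) / 0.2027 = 3.608 / 0.2027 = 17.800.
n = 17.800² + 3 = 316.83 + 3 = 319.8.
Round up.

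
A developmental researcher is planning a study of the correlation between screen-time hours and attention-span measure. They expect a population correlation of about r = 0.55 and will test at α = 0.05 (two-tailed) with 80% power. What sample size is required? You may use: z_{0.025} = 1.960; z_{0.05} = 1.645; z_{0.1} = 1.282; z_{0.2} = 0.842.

Fisher's z: C = ½·ln((1+r)/(1−r)) = ½·ln(3.4444) = 0.6184.
n = ((z_{α/2} + z_β)/C)² + 3.
(1.960 + 0.842) / 0.6184 = 2.802 / 0.6184 = 4.531.
n = 4.531² + 3 = 20.53 + 3 = 23.5.
Round up.

n = 24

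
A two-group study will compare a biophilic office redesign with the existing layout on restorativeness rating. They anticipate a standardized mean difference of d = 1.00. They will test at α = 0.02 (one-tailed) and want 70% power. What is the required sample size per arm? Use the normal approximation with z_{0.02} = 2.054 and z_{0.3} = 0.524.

n = 14 per group

For two independent groups with equal n: n = 2·((z_{α} + z_β) / d)².
z_{α} + z_β = 2.054 + 0.524 = 2.578.
n = 2 × (2.578 / 1.00)² = 2 × 2.578² = 2 × 6.65 = 13.3.
Round up to the next whole participant.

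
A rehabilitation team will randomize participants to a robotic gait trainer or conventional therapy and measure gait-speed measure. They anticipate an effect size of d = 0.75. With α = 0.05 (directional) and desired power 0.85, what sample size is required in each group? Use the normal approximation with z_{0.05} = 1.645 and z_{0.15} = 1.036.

n = 26 per group

For two independent groups with equal n: n = 2·((z_{α} + z_β) / d)².
z_{α} + z_β = 1.645 + 1.036 = 2.681.
n = 2 × (2.681 / 0.75)² = 2 × 3.575² = 2 × 12.78 = 25.6.
Round up to the next whole participant.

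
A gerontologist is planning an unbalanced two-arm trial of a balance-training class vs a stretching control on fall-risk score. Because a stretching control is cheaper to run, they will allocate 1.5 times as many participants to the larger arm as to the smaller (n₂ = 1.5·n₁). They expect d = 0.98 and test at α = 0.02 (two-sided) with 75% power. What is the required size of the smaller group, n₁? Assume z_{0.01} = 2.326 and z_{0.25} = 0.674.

n₁ = 16

With allocation ratio k = n₂/n₁ = 1.5, Var(x̄₁−x̄₂) = σ²(1/n₁ + 1/(k·n₁)) = σ²·(k+1)/(k·n₁).
So n₁ = (1 + 1/k)·((z_{α/2} + z_β)/d)² = 1.667 × (3.000/0.98)².
n₁ = 1.667 × 9.37 = 15.6.
Round up: n₁ = 16, giving n₂ = 1.5 × 16 = 24.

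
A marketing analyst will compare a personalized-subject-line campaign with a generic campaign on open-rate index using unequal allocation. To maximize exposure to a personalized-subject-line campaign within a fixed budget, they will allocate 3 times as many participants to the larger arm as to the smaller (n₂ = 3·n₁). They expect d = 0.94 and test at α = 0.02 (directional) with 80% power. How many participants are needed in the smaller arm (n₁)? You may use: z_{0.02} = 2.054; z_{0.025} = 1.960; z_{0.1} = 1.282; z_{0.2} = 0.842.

With allocation ratio k = n₂/n₁ = 3, Var(x̄₁−x̄₂) = σ²(1/n₁ + 1/(k·n₁)) = σ²·(k+1)/(k·n₁).
So n₁ = (1 + 1/k)·((z_{α} + z_β)/d)² = 1.333 × (2.896/0.94)².
n₁ = 1.333 × 9.49 = 12.7.
Round up: n₁ = 13, giving n₂ = 3 × 13 = 39.

n₁ = 13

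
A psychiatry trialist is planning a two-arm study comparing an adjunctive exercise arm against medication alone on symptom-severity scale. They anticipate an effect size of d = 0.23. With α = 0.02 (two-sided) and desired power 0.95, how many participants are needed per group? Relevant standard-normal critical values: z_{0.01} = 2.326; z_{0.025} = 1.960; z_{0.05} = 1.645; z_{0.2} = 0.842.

n = 597 per group

For two independent groups with equal n: n = 2·((z_{α/2} + z_β) / d)².
z_{α/2} + z_β = 2.326 + 1.645 = 3.971.
n = 2 × (3.971 / 0.23)² = 2 × 17.265² = 2 × 298.09 = 596.2.
Round up to the next whole participant.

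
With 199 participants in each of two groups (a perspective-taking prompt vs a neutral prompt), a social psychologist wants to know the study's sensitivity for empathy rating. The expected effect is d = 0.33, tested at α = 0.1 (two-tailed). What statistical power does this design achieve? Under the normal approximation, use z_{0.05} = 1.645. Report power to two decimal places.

For two equal groups, power = Φ(d·√(n/2) − z_{α/2}).
d·√(n/2) = 0.33 × √(199/2) = 0.33 × 9.975 = 3.292.
z_β = 3.292 − 1.645 = 1.647.
Power = Φ(1.647) = 0.950.

power ≈ 0.95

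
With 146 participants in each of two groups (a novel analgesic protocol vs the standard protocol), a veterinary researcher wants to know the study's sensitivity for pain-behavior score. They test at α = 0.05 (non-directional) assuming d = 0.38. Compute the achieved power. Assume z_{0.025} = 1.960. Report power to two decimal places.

For two equal groups, power = Φ(d·√(n/2) − z_{α/2}).
d·√(n/2) = 0.38 × √(146/2) = 0.38 × 8.544 = 3.247.
z_β = 3.247 − 1.960 = 1.287.
Power = Φ(1.287) = 0.901.

power ≈ 0.90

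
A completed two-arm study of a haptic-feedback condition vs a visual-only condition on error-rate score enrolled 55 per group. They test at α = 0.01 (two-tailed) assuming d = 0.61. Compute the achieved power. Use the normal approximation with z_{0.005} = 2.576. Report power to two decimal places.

power ≈ 0.73

For two equal groups, power = Φ(d·√(n/2) − z_{α/2}).
d·√(n/2) = 0.61 × √(55/2) = 0.61 × 5.244 = 3.199.
z_β = 3.199 − 2.576 = 0.623.
Power = Φ(0.623) = 0.733.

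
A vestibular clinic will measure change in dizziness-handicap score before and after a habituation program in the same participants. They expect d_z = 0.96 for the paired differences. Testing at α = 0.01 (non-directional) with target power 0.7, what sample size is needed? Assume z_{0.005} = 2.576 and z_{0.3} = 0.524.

For a paired (one-sample on differences) test: n = ((z_{α/2} + z_β) / d)².
z_{α/2} + z_β = 2.576 + 0.524 = 3.100.
n = (3.100 / 0.96)² = 3.229² = 10.43.
Round up.

n = 11 pairs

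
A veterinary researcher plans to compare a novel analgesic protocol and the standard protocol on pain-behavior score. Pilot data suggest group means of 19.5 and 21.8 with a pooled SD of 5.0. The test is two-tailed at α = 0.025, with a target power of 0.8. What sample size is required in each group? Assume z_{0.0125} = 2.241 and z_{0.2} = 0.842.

n = 90 per group

Cohen's d = |M₁ − M₂| / SD_pooled = |19.5 − 21.8| / 5.0 = 2.3 / 5.0 = 0.460.
For two independent groups with equal n: n = 2·((z_{α/2} + z_β) / d)².
z_{α/2} + z_β = 2.241 + 0.842 = 3.083.
n = 2 × (3.083 / 0.460)² = 2 × 6.702² = 2 × 44.92 = 89.8.
Round up to the next whole participant.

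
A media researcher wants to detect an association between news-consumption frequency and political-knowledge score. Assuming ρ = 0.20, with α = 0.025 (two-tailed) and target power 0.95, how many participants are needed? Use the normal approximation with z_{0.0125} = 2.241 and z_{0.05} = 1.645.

Fisher's z: C = ½·ln((1+r)/(1−r)) = ½·ln(1.5000) = 0.2027.
n = ((z_{α/2} + z_β)/C)² + 3.
(2.241 + 1.645) / 0.2027 = 3.886 / 0.2027 = 19.171.
n = 19.171² + 3 = 367.53 + 3 = 370.5.
Round up.

n = 371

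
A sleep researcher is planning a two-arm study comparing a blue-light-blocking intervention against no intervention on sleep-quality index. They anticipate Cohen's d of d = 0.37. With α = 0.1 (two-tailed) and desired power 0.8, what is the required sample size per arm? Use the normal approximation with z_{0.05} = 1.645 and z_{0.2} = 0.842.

For two independent groups with equal n: n = 2·((z_{α/2} + z_β) / d)².
z_{α/2} + z_β = 1.645 + 0.842 = 2.487.
n = 2 × (2.487 / 0.37)² = 2 × 6.722² = 2 × 45.18 = 90.4.
Round up to the next whole participant.

n = 91 per group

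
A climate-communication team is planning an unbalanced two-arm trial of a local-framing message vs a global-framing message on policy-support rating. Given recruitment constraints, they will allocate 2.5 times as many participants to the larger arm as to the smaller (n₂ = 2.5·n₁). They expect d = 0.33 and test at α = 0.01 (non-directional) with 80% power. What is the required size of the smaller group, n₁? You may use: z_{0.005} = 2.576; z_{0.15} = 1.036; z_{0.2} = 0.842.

With allocation ratio k = n₂/n₁ = 2.5, Var(x̄₁−x̄₂) = σ²(1/n₁ + 1/(k·n₁)) = σ²·(k+1)/(k·n₁).
So n₁ = (1 + 1/k)·((z_{α/2} + z_β)/d)² = 1.400 × (3.418/0.33)².
n₁ = 1.400 × 107.28 = 150.2.
Round up: n₁ = 151, giving n₂ = ⌈2.5 × 151⌉ = ⌈377.5⌉ = 378.

n₁ = 151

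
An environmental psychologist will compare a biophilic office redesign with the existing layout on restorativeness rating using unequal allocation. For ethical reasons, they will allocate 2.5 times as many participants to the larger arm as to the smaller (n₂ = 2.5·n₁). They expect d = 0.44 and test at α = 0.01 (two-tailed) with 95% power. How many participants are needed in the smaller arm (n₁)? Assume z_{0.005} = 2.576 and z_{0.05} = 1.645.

With allocation ratio k = n₂/n₁ = 2.5, Var(x̄₁−x̄₂) = σ²(1/n₁ + 1/(k·n₁)) = σ²·(k+1)/(k·n₁).
So n₁ = (1 + 1/k)·((z_{α/2} + z_β)/d)² = 1.400 × (4.221/0.44)².
n₁ = 1.400 × 92.03 = 128.8.
Round up: n₁ = 129, giving n₂ = ⌈2.5 × 129⌉ = ⌈322.5⌉ = 323.

n₁ = 129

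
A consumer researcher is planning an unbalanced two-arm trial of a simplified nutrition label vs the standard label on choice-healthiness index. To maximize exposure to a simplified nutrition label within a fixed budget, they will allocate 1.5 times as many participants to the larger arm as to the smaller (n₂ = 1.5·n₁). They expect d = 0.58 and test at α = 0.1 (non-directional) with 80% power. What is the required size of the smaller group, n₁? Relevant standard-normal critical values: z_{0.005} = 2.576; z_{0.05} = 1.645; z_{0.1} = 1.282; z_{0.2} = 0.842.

n₁ = 31

With allocation ratio k = n₂/n₁ = 1.5, Var(x̄₁−x̄₂) = σ²(1/n₁ + 1/(k·n₁)) = σ²·(k+1)/(k·n₁).
So n₁ = (1 + 1/k)·((z_{α/2} + z_β)/d)² = 1.667 × (2.487/0.58)².
n₁ = 1.667 × 18.39 = 30.6.
Round up: n₁ = 31, giving n₂ = ⌈1.5 × 31⌉ = ⌈46.5⌉ = 47.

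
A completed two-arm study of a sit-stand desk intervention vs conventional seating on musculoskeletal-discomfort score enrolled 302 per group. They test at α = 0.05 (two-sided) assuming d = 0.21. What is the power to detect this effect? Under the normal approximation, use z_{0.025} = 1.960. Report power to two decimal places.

power ≈ 0.73

For two equal groups, power = Φ(d·√(n/2) − z_{α/2}).
d·√(n/2) = 0.21 × √(302/2) = 0.21 × 12.288 = 2.581.
z_β = 2.581 − 1.960 = 0.621.
Power = Φ(0.621) = 0.733.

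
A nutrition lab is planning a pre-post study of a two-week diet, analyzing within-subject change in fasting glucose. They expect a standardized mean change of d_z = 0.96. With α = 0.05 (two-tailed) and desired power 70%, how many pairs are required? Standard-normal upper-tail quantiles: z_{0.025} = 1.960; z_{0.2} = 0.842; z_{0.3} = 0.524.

For a paired (one-sample on differences) test: n = ((z_{α/2} + z_β) / d)².
z_{α/2} + z_β = 1.960 + 0.524 = 2.484.
n = (2.484 / 0.96)² = 2.587² = 6.70.
Round up.

n = 7 pairs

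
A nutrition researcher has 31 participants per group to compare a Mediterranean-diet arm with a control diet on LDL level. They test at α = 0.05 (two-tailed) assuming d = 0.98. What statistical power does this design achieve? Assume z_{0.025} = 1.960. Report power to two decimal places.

power ≈ 0.97

For two equal groups, power = Φ(d·√(n/2) − z_{α/2}).
d·√(n/2) = 0.98 × √(31/2) = 0.98 × 3.937 = 3.858.
z_β = 3.858 − 1.960 = 1.898.
Power = Φ(1.898) = 0.971.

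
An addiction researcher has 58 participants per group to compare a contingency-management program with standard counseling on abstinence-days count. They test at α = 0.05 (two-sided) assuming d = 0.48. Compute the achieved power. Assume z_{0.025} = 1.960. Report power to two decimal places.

For two equal groups, power = Φ(d·√(n/2) − z_{α/2}).
d·√(n/2) = 0.48 × √(58/2) = 0.48 × 5.385 = 2.585.
z_β = 2.585 − 1.960 = 0.625.
Power = Φ(0.625) = 0.734.

power ≈ 0.73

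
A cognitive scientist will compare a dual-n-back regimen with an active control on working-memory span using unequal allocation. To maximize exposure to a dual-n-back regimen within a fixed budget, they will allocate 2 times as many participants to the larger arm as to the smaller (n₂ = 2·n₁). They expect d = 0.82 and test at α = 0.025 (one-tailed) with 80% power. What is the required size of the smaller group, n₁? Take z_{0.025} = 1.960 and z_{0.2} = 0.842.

n₁ = 18

With allocation ratio k = n₂/n₁ = 2, Var(x̄₁−x̄₂) = σ²(1/n₁ + 1/(k·n₁)) = σ²·(k+1)/(k·n₁).
So n₁ = (1 + 1/k)·((z_{α} + z_β)/d)² = 1.500 × (2.802/0.82)².
n₁ = 1.500 × 11.68 = 17.5.
Round up: n₁ = 18, giving n₂ = 2 × 18 = 36.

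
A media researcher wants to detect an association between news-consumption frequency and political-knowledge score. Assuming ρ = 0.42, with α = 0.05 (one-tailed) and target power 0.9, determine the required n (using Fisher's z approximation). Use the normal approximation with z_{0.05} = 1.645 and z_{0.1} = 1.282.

n = 46

Fisher's z: C = ½·ln((1+r)/(1−r)) = ½·ln(2.4483) = 0.4477.
n = ((z_{α} + z_β)/C)² + 3.
(1.645 + 1.282) / 0.4477 = 2.927 / 0.4477 = 6.538.
n = 6.538² + 3 = 42.74 + 3 = 45.7.
Round up.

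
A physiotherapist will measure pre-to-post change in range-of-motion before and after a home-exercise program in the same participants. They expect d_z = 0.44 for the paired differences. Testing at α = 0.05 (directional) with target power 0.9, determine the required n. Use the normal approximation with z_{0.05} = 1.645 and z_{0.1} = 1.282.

n = 45 pairs

For a paired (one-sample on differences) test: n = ((z_{α} + z_β) / d)².
z_{α} + z_β = 1.645 + 1.282 = 2.927.
n = (2.927 / 0.44)² = 6.652² = 44.25.
Round up.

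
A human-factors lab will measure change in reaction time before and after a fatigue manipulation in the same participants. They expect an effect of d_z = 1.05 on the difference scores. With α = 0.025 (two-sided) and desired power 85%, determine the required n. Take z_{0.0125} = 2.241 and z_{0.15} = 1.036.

n = 10 pairs

For a paired (one-sample on differences) test: n = ((z_{α/2} + z_β) / d)².
z_{α/2} + z_β = 2.241 + 1.036 = 3.277.
n = (3.277 / 1.05)² = 3.121² = 9.74.
Round up.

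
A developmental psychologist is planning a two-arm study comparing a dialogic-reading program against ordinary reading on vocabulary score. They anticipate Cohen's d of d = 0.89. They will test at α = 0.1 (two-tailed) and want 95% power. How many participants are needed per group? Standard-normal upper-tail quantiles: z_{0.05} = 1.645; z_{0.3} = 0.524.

n = 28 per group

For two independent groups with equal n: n = 2·((z_{α/2} + z_β) / d)².
z_{α/2} + z_β = 1.645 + 1.645 = 3.290.
n = 2 × (3.290 / 0.89)² = 2 × 3.697² = 2 × 13.67 = 27.3.
Round up to the next whole participant.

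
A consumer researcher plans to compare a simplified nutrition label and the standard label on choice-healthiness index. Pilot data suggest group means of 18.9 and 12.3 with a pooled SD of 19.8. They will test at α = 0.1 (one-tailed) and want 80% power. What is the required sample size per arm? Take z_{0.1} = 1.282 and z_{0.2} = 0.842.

Cohen's d = |M₁ − M₂| / SD_pooled = |18.9 − 12.3| / 19.8 = 6.6 / 19.8 = 0.333.
For two independent groups with equal n: n = 2·((z_{α} + z_β) / d)².
z_{α} + z_β = 1.282 + 0.842 = 2.124.
n = 2 × (2.124 / 0.333)² = 2 × 6.378² = 2 × 40.68 = 81.4.
Round up to the next whole participant.

n = 82 per group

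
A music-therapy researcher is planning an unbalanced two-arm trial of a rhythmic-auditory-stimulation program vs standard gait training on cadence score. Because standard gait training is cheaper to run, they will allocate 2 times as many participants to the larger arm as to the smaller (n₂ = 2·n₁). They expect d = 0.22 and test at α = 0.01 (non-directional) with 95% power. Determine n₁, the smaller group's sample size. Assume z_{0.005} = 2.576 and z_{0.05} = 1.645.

n₁ = 553

With allocation ratio k = n₂/n₁ = 2, Var(x̄₁−x̄₂) = σ²(1/n₁ + 1/(k·n₁)) = σ²·(k+1)/(k·n₁).
So n₁ = (1 + 1/k)·((z_{α/2} + z_β)/d)² = 1.500 × (4.221/0.22)².
n₁ = 1.500 × 368.12 = 552.2.
Round up: n₁ = 553, giving n₂ = 2 × 553 = 1106.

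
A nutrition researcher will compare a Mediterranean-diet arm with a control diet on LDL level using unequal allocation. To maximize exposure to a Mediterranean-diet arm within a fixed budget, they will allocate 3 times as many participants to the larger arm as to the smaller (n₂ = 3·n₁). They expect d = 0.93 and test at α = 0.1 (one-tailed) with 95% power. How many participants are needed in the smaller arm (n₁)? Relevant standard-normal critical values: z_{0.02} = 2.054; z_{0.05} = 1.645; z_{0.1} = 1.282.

With allocation ratio k = n₂/n₁ = 3, Var(x̄₁−x̄₂) = σ²(1/n₁ + 1/(k·n₁)) = σ²·(k+1)/(k·n₁).
So n₁ = (1 + 1/k)·((z_{α} + z_β)/d)² = 1.333 × (2.927/0.93)².
n₁ = 1.333 × 9.91 = 13.2.
Round up: n₁ = 14, giving n₂ = 3 × 14 = 42.

n₁ = 14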